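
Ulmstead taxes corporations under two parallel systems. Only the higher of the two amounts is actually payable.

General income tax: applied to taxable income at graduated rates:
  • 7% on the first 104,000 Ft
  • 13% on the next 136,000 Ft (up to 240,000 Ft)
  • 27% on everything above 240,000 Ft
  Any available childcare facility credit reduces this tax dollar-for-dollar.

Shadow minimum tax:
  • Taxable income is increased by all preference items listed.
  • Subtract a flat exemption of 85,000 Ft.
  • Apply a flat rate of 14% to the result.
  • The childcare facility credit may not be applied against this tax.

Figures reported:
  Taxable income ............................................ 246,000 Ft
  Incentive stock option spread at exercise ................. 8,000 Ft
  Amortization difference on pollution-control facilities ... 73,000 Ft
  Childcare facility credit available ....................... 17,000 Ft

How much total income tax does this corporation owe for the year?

33,880 Ft

General income tax:
  104,000 Ft × 7% = 7,280 Ft
  136,000 Ft × 13% = 17,680 Ft
  6,000 Ft × 27% = 1,620 Ft
  → 26,580 Ft
  Less childcare facility credit 17,000 Ft → 9,580 Ft

Shadow minimum tax:
  Adjusted income: 246,000 Ft + 8,000 Ft + 73,000 Ft = 327,000 Ft
  Less exemption 85,000 Ft → base 242,000 Ft
  242,000 Ft × 14% = 33,880 Ft

33,880 Ft > 9,580 Ft, so the shadow minimum tax is the binding amount.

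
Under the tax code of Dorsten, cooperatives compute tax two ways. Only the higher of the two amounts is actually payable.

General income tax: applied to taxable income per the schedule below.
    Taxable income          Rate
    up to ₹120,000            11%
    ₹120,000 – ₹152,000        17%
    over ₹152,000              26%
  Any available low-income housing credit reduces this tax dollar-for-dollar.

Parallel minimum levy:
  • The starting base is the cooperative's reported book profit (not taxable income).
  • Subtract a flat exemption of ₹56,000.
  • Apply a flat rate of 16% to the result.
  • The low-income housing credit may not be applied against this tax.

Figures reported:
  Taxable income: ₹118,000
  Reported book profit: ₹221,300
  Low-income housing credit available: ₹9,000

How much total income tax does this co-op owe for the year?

Parallel minimum levy:
  Base (reported book profit): ₹221,300
  Less exemption ₹56,000 → base ₹165,300
  ₹165,300 × 16% = ₹26,448

General income tax:
  ₹118,000 × 11% = ₹12,980
  Less low-income housing credit ₹9,000 → ₹3,980

₹26,448 > ₹3,980, so the parallel minimum levy is the binding amount.

₹26,448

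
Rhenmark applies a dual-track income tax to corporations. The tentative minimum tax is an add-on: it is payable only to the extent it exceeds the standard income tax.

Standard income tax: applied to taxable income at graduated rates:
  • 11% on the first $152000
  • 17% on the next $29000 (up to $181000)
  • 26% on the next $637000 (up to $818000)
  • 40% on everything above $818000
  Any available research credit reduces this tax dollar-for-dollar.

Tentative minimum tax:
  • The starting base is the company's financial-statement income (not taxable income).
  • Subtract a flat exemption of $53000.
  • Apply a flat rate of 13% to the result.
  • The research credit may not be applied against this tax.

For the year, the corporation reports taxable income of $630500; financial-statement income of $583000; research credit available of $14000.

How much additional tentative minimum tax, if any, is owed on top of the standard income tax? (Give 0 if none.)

$0

Tentative minimum tax:
  Base (financial-statement income): $583000
  Less exemption $53000 → base $530000
  $530000 × 13% = $68900

Standard income tax:
  $152000 × 11% = $16720
  $29000 × 17% = $4930
  $449500 × 26% = $116870
  → $138520
  Less research credit $14000 → $124520

$68900 ≤ $124520, so no add-on is due.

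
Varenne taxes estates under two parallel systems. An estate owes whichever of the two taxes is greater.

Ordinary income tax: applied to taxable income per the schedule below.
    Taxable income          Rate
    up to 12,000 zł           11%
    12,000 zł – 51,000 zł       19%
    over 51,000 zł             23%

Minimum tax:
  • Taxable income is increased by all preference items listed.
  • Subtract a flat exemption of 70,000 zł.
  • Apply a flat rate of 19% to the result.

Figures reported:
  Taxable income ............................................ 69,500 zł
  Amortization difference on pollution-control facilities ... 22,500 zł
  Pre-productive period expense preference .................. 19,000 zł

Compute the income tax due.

12,985 zł

Ordinary income tax:
  12,000 zł × 11% = 1,320 zł
  39,000 zł × 19% = 7,410 zł
  18,500 zł × 23% = 4,255 zł
  → 12,985 zł

Minimum tax:
  Adjusted income: 69,500 zł + 22,500 zł + 19,000 zł = 111,000 zł
  Less exemption 70,000 zł → base 41,000 zł
  41,000 zł × 19% = 7,790 zł

12,985 zł > 7,790 zł, so the ordinary income tax governs.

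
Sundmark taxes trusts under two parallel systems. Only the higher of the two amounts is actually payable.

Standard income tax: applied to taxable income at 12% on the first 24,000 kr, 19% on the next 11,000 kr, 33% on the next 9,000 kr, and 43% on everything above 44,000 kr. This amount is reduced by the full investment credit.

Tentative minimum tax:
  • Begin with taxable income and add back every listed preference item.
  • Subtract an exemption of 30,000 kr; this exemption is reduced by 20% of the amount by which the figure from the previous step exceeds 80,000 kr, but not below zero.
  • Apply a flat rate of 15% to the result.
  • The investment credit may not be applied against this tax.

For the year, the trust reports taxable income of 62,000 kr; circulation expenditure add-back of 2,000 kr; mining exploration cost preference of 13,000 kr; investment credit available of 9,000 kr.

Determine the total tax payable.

7,050 kr

Tentative minimum tax:
  Adjusted income: 62,000 kr + 2,000 kr + 13,000 kr = 77,000 kr
  Exemption: 77,000 kr ≤ 80,000 kr, so full 30,000 kr applies
  Base: 77,000 kr − 30,000 kr = 47,000 kr
  47,000 kr × 15% = 7,050 kr

Standard income tax:
  24,000 kr × 12% = 2,880 kr
  11,000 kr × 19% = 2,090 kr
  9,000 kr × 33% = 2,970 kr
  18,000 kr × 43% = 7,740 kr
  → 15,680 kr
  Less investment credit 9,000 kr → 6,680 kr

7,050 kr > 6,680 kr, so the tentative minimum tax is the binding amount.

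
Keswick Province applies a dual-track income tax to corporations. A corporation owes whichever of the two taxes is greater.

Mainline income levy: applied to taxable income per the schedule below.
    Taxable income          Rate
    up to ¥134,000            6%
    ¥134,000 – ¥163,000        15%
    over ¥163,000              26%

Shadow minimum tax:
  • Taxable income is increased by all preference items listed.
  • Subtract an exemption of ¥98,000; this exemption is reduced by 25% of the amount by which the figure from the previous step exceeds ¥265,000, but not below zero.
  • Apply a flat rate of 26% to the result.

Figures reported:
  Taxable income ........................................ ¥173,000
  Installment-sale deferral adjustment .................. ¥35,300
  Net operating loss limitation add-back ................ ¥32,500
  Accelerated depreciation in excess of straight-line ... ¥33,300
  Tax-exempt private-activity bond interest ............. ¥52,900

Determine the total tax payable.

Mainline income levy:
  ¥134,000 × 6% = ¥8,040
  ¥29,000 × 15% = ¥4,350
  ¥10,000 × 26% = ¥2,600
  → ¥14,990

Shadow minimum tax:
  Adjusted income: ¥173,000 + ¥35,300 + ¥32,500 + ¥33,300 + ¥52,900 = ¥327,000
  Exemption: ¥98,000 − 25% × (¥327,000 − ¥265,000) = ¥98,000 − ¥15,500 = ¥82,500
  Base: ¥327,000 − ¥82,500 = ¥244,500
  ¥244,500 × 26% = ¥63,570

¥63,570 > ¥14,990, so the shadow minimum tax is the binding amount.

¥63,570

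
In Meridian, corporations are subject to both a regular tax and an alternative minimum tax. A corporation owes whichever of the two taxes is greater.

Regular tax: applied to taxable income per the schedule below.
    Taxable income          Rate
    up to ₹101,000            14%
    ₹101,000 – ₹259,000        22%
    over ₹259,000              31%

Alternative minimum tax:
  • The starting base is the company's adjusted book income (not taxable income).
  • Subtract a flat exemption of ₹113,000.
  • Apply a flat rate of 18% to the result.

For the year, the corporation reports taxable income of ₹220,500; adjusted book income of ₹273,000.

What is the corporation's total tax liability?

₹40,430

Alternative minimum tax:
  Base (adjusted book income): ₹273,000
  Less exemption ₹113,000 → base ₹160,000
  ₹160,000 × 18% = ₹28,800

Regular tax:
  ₹101,000 × 14% = ₹14,140
  ₹119,500 × 22% = ₹26,290
  → ₹40,430

₹40,430 > ₹28,800, so the regular tax governs.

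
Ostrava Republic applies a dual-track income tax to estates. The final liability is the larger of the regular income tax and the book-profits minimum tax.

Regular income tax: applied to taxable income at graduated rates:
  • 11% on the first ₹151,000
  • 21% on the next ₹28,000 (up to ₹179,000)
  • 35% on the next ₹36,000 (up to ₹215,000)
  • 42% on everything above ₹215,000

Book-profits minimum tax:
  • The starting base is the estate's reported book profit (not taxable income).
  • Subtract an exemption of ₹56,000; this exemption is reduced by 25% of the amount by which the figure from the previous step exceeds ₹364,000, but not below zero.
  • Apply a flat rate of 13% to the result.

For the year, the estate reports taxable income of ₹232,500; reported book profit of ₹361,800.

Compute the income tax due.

₹42,440

Regular income tax:
  ₹151,000 × 11% = ₹16,610
  ₹28,000 × 21% = ₹5,880
  ₹36,000 × 35% = ₹12,600
  ₹17,500 × 42% = ₹7,350
  → ₹42,440

Book-profits minimum tax:
  Base (reported book profit): ₹361,800
  Exemption: ₹361,800 ≤ ₹364,000, so full ₹56,000 applies
  Base: ₹361,800 − ₹56,000 = ₹305,800
  ₹305,800 × 13% = ₹39,754

₹42,440 > ₹39,754, so the regular income tax governs.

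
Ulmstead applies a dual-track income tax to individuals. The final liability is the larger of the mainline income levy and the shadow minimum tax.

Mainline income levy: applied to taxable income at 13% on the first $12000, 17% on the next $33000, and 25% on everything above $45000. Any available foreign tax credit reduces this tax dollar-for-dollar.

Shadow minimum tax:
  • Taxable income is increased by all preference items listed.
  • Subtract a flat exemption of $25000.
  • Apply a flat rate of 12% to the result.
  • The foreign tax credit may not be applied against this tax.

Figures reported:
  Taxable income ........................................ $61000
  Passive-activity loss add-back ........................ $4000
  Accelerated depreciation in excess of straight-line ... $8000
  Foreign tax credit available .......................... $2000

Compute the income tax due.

Shadow minimum tax:
  Adjusted income: $61000 + $4000 + $8000 = $73000
  Less exemption $25000 → base $48000
  $48000 × 12% = $5760

Mainline income levy:
  $12000 × 13% = $1560
  $33000 × 17% = $5610
  $16000 × 25% = $4000
  → $11170
  Less foreign tax credit $2000 → $9170

$9170 > $5760, so the mainline income levy governs.

$9170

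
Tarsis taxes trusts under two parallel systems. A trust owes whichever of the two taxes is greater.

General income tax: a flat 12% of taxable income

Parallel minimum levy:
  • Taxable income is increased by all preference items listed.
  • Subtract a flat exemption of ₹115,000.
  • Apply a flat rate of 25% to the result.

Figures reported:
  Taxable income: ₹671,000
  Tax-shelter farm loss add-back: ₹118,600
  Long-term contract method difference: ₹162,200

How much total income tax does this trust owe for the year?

₹209,200

General income tax:
  ₹671,000 × 12% = ₹80,520

Parallel minimum levy:
  Adjusted income: ₹671,000 + ₹118,600 + ₹162,200 = ₹951,800
  Less exemption ₹115,000 → base ₹836,800
  ₹836,800 × 25% = ₹209,200

₹209,200 > ₹80,520, so the parallel minimum levy is the binding amount.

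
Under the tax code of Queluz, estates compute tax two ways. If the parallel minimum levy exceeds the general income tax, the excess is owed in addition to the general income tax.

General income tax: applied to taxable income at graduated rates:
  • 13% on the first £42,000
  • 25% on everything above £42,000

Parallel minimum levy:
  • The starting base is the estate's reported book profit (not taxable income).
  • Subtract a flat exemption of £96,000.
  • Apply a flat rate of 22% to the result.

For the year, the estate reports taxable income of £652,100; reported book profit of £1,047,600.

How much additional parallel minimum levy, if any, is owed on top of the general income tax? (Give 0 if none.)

Parallel minimum levy:
  Base (reported book profit): £1,047,600
  Less exemption £96,000 → base £951,600
  £951,600 × 22% = £209,352

General income tax:
  £42,000 × 13% = £5,460
  £610,100 × 25% = £152,525
  → £157,985

Excess of parallel minimum levy over general income tax: £209,352 − £157,985 = £51,367.

£51,367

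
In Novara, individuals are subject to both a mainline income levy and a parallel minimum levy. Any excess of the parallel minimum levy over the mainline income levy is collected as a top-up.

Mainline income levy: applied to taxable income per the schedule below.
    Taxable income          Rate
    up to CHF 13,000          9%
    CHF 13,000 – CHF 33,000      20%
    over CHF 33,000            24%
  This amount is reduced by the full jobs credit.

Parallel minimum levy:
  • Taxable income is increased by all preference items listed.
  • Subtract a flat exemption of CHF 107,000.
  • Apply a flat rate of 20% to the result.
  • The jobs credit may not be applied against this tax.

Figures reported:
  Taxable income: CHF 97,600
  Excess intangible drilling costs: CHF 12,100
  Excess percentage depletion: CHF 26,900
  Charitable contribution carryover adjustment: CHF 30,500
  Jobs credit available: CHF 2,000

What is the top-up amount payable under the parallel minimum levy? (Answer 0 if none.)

Mainline income levy:
  CHF 13,000 × 9% = CHF 1,170
  CHF 20,000 × 20% = CHF 4,000
  CHF 64,600 × 24% = CHF 15,504
  → CHF 20,674
  Less jobs credit CHF 2,000 → CHF 18,674

Parallel minimum levy:
  Adjusted income: CHF 97,600 + CHF 12,100 + CHF 26,900 + CHF 30,500 = CHF 167,100
  Less exemption CHF 107,000 → base CHF 60,100
  CHF 60,100 × 20% = CHF 12,020

CHF 12,020 ≤ CHF 18,674, so no add-on is due.

CHF 0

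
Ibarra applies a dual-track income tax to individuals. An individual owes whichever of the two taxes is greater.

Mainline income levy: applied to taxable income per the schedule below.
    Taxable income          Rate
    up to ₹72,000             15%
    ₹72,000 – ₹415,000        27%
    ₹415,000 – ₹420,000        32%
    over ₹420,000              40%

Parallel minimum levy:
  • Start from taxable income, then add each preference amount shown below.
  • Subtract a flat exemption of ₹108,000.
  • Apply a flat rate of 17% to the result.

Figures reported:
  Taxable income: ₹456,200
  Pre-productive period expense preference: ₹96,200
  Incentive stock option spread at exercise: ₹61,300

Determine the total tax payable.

Parallel minimum levy:
  Adjusted income: ₹456,200 + ₹96,200 + ₹61,300 = ₹613,700
  Less exemption ₹108,000 → base ₹505,700
  ₹505,700 × 17% = ₹85,969

Mainline income levy:
  ₹72,000 × 15% = ₹10,800
  ₹343,000 × 27% = ₹92,610
  ₹5,000 × 32% = ₹1,600
  ₹36,200 × 40% = ₹14,480
  → ₹119,490

₹119,490 > ₹85,969, so the mainline income levy governs.

₹119,490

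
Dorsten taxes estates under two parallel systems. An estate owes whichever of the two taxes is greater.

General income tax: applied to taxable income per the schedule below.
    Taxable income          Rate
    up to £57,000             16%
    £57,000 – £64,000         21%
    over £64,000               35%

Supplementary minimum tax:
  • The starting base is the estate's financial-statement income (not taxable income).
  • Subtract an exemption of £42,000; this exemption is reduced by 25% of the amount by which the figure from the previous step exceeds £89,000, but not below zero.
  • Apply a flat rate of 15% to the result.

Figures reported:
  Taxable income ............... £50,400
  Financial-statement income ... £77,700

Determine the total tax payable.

Supplementary minimum tax:
  Base (financial-statement income): £77,700
  Exemption: £77,700 ≤ £89,000, so full £42,000 applies
  Base: £77,700 − £42,000 = £35,700
  £35,700 × 15% = £5,355

General income tax:
  £50,400 × 16% = £8,064

£8,064 > £5,355, so the general income tax governs.

£8,064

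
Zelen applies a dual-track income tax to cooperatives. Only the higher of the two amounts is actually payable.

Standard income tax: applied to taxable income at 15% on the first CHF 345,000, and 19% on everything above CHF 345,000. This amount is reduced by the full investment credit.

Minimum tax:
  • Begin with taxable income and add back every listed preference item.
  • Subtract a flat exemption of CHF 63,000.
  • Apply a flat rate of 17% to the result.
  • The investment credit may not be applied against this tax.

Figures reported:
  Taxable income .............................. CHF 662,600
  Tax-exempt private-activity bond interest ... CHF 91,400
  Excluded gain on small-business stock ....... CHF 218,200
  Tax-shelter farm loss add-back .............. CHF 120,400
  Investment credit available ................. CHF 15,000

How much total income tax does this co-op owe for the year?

Minimum tax:
  Adjusted income: CHF 662,600 + CHF 91,400 + CHF 218,200 + CHF 120,400 = CHF 1,092,600
  Less exemption CHF 63,000 → base CHF 1,029,600
  CHF 1,029,600 × 17% = CHF 175,032

Standard income tax:
  CHF 345,000 × 15% = CHF 51,750
  CHF 317,600 × 19% = CHF 60,344
  → CHF 112,094
  Less investment credit CHF 15,000 → CHF 97,094

CHF 175,032 > CHF 97,094, so the minimum tax is the binding amount.

CHF 175,032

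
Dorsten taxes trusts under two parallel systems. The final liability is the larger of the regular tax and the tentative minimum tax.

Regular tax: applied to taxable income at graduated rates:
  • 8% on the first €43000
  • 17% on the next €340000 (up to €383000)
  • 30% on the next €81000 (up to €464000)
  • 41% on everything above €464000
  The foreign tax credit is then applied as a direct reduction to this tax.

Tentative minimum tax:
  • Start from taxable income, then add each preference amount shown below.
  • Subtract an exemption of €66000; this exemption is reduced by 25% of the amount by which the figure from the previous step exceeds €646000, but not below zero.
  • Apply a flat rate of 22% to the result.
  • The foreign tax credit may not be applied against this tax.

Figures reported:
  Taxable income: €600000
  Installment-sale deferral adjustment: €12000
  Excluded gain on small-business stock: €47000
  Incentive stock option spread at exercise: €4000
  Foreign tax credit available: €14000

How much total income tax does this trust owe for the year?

€132275

Tentative minimum tax:
  Adjusted income: €600000 + €12000 + €47000 + €4000 = €663000
  Exemption: €66000 − 25% × (€663000 − €646000) = €66000 − €4250 = €61750
  Base: €663000 − €61750 = €601250
  €601250 × 22% = €132275

Regular tax:
  €43000 × 8% = €3440
  €340000 × 17% = €57800
  €81000 × 30% = €24300
  €136000 × 41% = €55760
  → €141300
  Less foreign tax credit €14000 → €127300

€132275 > €127300, so the tentative minimum tax is the binding amount.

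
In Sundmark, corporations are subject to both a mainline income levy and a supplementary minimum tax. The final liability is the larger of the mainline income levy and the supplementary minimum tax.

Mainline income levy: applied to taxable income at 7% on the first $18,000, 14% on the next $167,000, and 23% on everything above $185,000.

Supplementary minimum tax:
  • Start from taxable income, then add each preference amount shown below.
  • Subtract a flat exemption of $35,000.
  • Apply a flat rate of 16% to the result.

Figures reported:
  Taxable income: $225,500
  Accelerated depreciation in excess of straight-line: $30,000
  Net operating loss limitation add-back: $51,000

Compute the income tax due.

Supplementary minimum tax:
  Adjusted income: $225,500 + $30,000 + $51,000 = $306,500
  Less exemption $35,000 → base $271,500
  $271,500 × 16% = $43,440

Mainline income levy:
  $18,000 × 7% = $1,260
  $167,000 × 14% = $23,380
  $40,500 × 23% = $9,315
  → $33,955

$43,440 > $33,955, so the supplementary minimum tax is the binding amount.

$43,440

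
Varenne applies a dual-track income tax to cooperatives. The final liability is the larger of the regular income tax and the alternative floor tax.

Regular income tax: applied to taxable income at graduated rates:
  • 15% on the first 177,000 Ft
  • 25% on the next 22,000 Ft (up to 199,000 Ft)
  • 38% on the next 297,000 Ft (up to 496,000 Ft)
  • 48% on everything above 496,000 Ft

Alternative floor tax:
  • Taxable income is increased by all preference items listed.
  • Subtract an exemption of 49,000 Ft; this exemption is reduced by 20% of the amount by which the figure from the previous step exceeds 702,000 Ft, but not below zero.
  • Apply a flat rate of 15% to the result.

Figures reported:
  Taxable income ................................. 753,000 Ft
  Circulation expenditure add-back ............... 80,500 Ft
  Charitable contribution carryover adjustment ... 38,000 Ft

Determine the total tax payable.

268,270 Ft

Regular income tax:
  177,000 Ft × 15% = 26,550 Ft
  22,000 Ft × 25% = 5,500 Ft
  297,000 Ft × 38% = 112,860 Ft
  257,000 Ft × 48% = 123,360 Ft
  → 268,270 Ft

Alternative floor tax:
  Adjusted income: 753,000 Ft + 80,500 Ft + 38,000 Ft = 871,500 Ft
  Exemption: 49,000 Ft − 20% × (871,500 Ft − 702,000 Ft) = 49,000 Ft − 33,900 Ft = 15,100 Ft
  Base: 871,500 Ft − 15,100 Ft = 856,400 Ft
  856,400 Ft × 15% = 128,460 Ft

268,270 Ft > 128,460 Ft, so the regular income tax governs.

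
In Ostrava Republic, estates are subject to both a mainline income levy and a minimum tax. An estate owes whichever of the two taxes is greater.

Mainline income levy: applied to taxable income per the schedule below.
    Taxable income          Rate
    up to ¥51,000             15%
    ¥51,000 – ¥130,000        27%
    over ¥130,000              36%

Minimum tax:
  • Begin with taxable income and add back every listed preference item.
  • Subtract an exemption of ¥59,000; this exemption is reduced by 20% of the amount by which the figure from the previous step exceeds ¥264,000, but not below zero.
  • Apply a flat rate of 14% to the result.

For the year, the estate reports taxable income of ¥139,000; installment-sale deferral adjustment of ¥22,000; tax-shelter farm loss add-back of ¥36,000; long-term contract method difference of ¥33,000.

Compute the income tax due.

Mainline income levy:
  ¥51,000 × 15% = ¥7,650
  ¥79,000 × 27% = ¥21,330
  ¥9,000 × 36% = ¥3,240
  → ¥32,220

Minimum tax:
  Adjusted income: ¥139,000 + ¥22,000 + ¥36,000 + ¥33,000 = ¥230,000
  Exemption: ¥230,000 ≤ ¥264,000, so full ¥59,000 applies
  Base: ¥230,000 − ¥59,000 = ¥171,000
  ¥171,000 × 14% = ¥23,940

¥32,220 > ¥23,940, so the mainline income levy governs.

¥32,220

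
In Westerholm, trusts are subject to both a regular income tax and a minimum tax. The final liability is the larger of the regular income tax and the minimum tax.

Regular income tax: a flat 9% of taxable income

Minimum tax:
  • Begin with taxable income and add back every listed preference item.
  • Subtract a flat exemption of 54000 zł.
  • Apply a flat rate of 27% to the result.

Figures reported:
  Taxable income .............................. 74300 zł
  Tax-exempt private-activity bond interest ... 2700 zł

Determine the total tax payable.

6687 zł

Minimum tax:
  Adjusted income: 74300 zł + 2700 zł = 77000 zł
  Less exemption 54000 zł → base 23000 zł
  23000 zł × 27% = 6210 zł

Regular income tax:
  74300 zł × 9% = 6687 zł

6687 zł > 6210 zł, so the regular income tax governs.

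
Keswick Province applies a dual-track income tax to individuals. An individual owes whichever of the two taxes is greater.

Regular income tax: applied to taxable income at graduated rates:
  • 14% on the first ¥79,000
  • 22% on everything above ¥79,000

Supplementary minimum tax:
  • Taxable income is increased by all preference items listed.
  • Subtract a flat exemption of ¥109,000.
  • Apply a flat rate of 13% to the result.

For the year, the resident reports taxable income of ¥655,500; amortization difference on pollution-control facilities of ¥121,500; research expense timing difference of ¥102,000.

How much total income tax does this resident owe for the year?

¥137,890

Supplementary minimum tax:
  Adjusted income: ¥655,500 + ¥121,500 + ¥102,000 = ¥879,000
  Less exemption ¥109,000 → base ¥770,000
  ¥770,000 × 13% = ¥100,100

Regular income tax:
  ¥79,000 × 14% = ¥11,060
  ¥576,500 × 22% = ¥126,830
  → ¥137,890

¥137,890 > ¥100,100, so the regular income tax governs.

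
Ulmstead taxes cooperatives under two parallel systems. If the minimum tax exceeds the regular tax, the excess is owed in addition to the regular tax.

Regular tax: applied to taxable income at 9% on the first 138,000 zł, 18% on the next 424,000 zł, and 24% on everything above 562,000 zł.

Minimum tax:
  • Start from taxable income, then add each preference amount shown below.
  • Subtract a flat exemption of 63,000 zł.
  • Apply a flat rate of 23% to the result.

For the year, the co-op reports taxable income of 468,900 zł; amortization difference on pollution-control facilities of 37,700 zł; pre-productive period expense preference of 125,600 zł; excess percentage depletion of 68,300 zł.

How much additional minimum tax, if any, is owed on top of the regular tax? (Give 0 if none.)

Minimum tax:
  Adjusted income: 468,900 zł + 37,700 zł + 125,600 zł + 68,300 zł = 700,500 zł
  Less exemption 63,000 zł → base 637,500 zł
  637,500 zł × 23% = 146,625 zł

Regular tax:
  138,000 zł × 9% = 12,420 zł
  330,900 zł × 18% = 59,562 zł
  → 71,982 zł

Excess of minimum tax over regular tax: 146,625 zł − 71,982 zł = 74,643 zł.

74,643 zł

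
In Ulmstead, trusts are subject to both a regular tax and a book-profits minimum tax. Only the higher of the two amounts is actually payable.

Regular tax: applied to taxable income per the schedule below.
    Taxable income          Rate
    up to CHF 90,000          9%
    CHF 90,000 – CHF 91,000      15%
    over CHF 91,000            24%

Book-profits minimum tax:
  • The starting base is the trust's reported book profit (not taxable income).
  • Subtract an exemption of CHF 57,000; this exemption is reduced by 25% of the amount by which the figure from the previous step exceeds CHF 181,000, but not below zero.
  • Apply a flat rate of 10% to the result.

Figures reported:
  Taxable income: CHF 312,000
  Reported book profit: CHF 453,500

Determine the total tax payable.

Regular tax:
  CHF 90,000 × 9% = CHF 8,100
  CHF 1,000 × 15% = CHF 150
  CHF 221,000 × 24% = CHF 53,040
  → CHF 61,290

Book-profits minimum tax:
  Base (reported book profit): CHF 453,500
  Exemption: 25% × (CHF 453,500 − CHF 181,000) = CHF 68,125 ≥ CHF 57,000, so the exemption is fully phased out
  Base: CHF 453,500 − CHF 0 = CHF 453,500
  CHF 453,500 × 10% = CHF 45,350

CHF 61,290 > CHF 45,350, so the regular tax governs.

CHF 61,290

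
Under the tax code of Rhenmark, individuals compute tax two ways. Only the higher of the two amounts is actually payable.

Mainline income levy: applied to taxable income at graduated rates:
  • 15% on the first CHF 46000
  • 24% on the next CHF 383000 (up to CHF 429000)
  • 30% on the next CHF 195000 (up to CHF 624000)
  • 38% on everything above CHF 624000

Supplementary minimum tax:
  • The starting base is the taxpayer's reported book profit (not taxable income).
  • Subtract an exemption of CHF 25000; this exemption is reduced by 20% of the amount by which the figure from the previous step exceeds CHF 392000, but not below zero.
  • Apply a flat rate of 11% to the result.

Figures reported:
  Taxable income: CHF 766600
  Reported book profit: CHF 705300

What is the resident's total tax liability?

Supplementary minimum tax:
  Base (reported book profit): CHF 705300
  Exemption: 20% × (CHF 705300 − CHF 392000) = CHF 62660 ≥ CHF 25000, so the exemption is fully phased out
  Base: CHF 705300 − CHF 0 = CHF 705300
  CHF 705300 × 11% = CHF 77583

Mainline income levy:
  CHF 46000 × 15% = CHF 6900
  CHF 383000 × 24% = CHF 91920
  CHF 195000 × 30% = CHF 58500
  CHF 142600 × 38% = CHF 54188
  → CHF 211508

CHF 211508 > CHF 77583, so the mainline income levy governs.

CHF 211508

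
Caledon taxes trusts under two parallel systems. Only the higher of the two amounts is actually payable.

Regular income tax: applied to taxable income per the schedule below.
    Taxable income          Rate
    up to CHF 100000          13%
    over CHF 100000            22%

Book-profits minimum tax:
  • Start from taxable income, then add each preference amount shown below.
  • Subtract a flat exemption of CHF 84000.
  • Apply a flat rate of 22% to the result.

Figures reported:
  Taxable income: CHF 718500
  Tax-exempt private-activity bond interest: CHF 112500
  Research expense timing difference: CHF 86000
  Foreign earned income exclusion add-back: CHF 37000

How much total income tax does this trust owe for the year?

Book-profits minimum tax:
  Adjusted income: CHF 718500 + CHF 112500 + CHF 86000 + CHF 37000 = CHF 954000
  Less exemption CHF 84000 → base CHF 870000
  CHF 870000 × 22% = CHF 191400

Regular income tax:
  CHF 100000 × 13% = CHF 13000
  CHF 618500 × 22% = CHF 136070
  → CHF 149070

CHF 191400 > CHF 149070, so the book-profits minimum tax is the binding amount.

CHF 191400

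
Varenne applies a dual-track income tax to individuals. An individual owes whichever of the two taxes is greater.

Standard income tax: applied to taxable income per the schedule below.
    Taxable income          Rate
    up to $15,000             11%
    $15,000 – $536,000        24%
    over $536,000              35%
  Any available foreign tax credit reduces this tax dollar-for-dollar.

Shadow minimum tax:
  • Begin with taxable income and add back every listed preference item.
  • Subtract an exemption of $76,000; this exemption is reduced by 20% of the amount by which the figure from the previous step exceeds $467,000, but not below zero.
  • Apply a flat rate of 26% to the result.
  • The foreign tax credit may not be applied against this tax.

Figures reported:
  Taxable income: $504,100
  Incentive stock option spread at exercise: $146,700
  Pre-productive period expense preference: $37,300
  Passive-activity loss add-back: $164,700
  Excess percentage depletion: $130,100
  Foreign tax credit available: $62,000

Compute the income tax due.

Shadow minimum tax:
  Adjusted income: $504,100 + $146,700 + $37,300 + $164,700 + $130,100 = $982,900
  Exemption: 20% × ($982,900 − $467,000) = $103,180 ≥ $76,000, so the exemption is fully phased out
  Base: $982,900 − $0 = $982,900
  $982,900 × 26% = $255,554

Standard income tax:
  $15,000 × 11% = $1,650
  $489,100 × 24% = $117,384
  → $119,034
  Less foreign tax credit $62,000 → $57,034

$255,554 > $57,034, so the shadow minimum tax is the binding amount.

$255,554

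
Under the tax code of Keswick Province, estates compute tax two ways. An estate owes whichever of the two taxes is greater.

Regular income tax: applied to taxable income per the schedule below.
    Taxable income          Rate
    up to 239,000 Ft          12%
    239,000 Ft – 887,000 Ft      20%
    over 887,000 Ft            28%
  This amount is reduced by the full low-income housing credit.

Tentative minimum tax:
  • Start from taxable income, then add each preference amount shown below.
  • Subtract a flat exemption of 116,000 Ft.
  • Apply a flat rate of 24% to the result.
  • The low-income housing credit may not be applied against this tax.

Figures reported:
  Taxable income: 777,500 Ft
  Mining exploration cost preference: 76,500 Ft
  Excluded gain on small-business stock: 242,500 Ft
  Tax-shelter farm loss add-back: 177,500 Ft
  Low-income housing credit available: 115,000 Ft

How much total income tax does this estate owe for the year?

Regular income tax:
  239,000 Ft × 12% = 28,680 Ft
  538,500 Ft × 20% = 107,700 Ft
  → 136,380 Ft
  Less low-income housing credit 115,000 Ft → 21,380 Ft

Tentative minimum tax:
  Adjusted income: 777,500 Ft + 76,500 Ft + 242,500 Ft + 177,500 Ft = 1,274,000 Ft
  Less exemption 116,000 Ft → base 1,158,000 Ft
  1,158,000 Ft × 24% = 277,920 Ft

277,920 Ft > 21,380 Ft, so the tentative minimum tax is the binding amount.

277,920 Ft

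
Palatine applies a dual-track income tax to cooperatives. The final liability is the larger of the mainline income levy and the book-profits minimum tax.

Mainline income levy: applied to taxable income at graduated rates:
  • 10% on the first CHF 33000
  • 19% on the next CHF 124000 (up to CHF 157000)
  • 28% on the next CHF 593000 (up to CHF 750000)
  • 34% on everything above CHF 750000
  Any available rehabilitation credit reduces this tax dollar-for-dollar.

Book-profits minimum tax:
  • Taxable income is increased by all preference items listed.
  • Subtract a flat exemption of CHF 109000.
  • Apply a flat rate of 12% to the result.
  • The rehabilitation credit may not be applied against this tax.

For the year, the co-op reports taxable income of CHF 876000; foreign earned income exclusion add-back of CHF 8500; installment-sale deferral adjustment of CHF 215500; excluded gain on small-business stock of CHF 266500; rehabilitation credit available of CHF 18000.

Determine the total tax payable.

Book-profits minimum tax:
  Adjusted income: CHF 876000 + CHF 8500 + CHF 215500 + CHF 266500 = CHF 1366500
  Less exemption CHF 109000 → base CHF 1257500
  CHF 1257500 × 12% = CHF 150900

Mainline income levy:
  CHF 33000 × 10% = CHF 3300
  CHF 124000 × 19% = CHF 23560
  CHF 593000 × 28% = CHF 166040
  CHF 126000 × 34% = CHF 42840
  → CHF 235740
  Less rehabilitation credit CHF 18000 → CHF 217740

CHF 217740 > CHF 150900, so the mainline income levy governs.

CHF 217740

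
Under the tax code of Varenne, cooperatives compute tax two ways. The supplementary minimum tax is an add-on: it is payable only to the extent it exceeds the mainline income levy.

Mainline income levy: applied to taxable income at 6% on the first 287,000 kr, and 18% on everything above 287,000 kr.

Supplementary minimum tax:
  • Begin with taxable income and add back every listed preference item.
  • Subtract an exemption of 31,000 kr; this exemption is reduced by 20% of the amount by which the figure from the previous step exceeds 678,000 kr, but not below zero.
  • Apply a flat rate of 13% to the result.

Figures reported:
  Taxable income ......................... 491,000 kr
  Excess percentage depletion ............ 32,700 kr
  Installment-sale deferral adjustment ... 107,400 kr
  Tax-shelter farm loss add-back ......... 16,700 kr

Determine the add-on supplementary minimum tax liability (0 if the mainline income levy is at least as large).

Supplementary minimum tax:
  Adjusted income: 491,000 kr + 32,700 kr + 107,400 kr + 16,700 kr = 647,800 kr
  Exemption: 647,800 kr ≤ 678,000 kr, so full 31,000 kr applies
  Base: 647,800 kr − 31,000 kr = 616,800 kr
  616,800 kr × 13% = 80,184 kr

Mainline income levy:
  287,000 kr × 6% = 17,220 kr
  204,000 kr × 18% = 36,720 kr
  → 53,940 kr

Excess of supplementary minimum tax over mainline income levy: 80,184 kr − 53,940 kr = 26,244 kr.

26,244 kr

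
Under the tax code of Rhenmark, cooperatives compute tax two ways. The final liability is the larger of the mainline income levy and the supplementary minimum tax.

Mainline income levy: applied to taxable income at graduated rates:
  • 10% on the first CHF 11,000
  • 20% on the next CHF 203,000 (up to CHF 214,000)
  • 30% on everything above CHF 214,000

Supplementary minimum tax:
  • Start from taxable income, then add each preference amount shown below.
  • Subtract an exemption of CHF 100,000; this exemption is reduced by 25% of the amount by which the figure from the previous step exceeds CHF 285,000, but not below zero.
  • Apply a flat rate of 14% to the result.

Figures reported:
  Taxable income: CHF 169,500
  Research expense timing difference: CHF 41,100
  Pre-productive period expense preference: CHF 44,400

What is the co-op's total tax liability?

Mainline income levy:
  CHF 11,000 × 10% = CHF 1,100
  CHF 158,500 × 20% = CHF 31,700
  → CHF 32,800

Supplementary minimum tax:
  Adjusted income: CHF 169,500 + CHF 41,100 + CHF 44,400 = CHF 255,000
  Exemption: CHF 255,000 ≤ CHF 285,000, so full CHF 100,000 applies
  Base: CHF 255,000 − CHF 100,000 = CHF 155,000
  CHF 155,000 × 14% = CHF 21,700

CHF 32,800 > CHF 21,700, so the mainline income levy governs.

CHF 32,800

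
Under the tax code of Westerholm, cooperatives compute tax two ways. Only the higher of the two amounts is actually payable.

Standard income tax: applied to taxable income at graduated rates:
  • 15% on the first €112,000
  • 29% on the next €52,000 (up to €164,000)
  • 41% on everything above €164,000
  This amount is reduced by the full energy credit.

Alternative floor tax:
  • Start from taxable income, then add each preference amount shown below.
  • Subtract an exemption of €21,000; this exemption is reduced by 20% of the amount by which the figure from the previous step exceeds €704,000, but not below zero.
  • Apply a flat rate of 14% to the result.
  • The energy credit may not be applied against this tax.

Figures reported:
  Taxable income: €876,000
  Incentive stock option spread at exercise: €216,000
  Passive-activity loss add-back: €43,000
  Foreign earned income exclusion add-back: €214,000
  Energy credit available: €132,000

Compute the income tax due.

€191,800

Alternative floor tax:
  Adjusted income: €876,000 + €216,000 + €43,000 + €214,000 = €1,349,000
  Exemption: 20% × (€1,349,000 − €704,000) = €129,000 ≥ €21,000, so the exemption is fully phased out
  Base: €1,349,000 − €0 = €1,349,000
  €1,349,000 × 14% = €188,860

Standard income tax:
  €112,000 × 15% = €16,800
  €52,000 × 29% = €15,080
  €712,000 × 41% = €291,920
  → €323,800
  Less energy credit €132,000 → €191,800

€191,800 > €188,860, so the standard income tax governs.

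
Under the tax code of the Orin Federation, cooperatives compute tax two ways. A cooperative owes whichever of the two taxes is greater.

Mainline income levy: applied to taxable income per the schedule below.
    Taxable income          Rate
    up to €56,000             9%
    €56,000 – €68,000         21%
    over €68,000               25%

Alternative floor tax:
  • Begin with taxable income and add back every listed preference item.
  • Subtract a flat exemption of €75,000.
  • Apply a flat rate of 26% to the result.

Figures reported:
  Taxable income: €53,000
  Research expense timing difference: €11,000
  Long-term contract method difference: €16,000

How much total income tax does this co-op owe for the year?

Alternative floor tax:
  Adjusted income: €53,000 + €11,000 + €16,000 = €80,000
  Less exemption €75,000 → base €5,000
  €5,000 × 26% = €1,300

Mainline income levy:
  €53,000 × 9% = €4,770

€4,770 > €1,300, so the mainline income levy governs.

€4,770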